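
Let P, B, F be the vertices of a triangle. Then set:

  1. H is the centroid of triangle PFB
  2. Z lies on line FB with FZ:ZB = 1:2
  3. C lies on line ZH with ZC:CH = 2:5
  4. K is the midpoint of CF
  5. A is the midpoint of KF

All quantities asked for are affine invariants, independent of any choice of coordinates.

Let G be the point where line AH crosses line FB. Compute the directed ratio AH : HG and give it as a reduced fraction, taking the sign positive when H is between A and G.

AH:HG = -13/14

Set P = (0, 0), B = (1, 0), F = (0, 1); any affine frame gives the same invariant.
1. H is the centroid of triangle PFB ⇒ H = (1/3, 1/3)
2. Z lies on line FB with FZ:ZB = 1:2 ⇒ Z = (1/3, 2/3)
3. C lies on line ZH with ZC:CH = 2:5 ⇒ C = (1/3, 4/7)
4. K is the midpoint of CF ⇒ K = (1/6, 11/14)
5. A is the midpoint of KF ⇒ A = (1/12, 25/28)
line AH meets FB at G = (5/78, 73/78)
H = A + t·(G−A) with t = -13, so AH:HG = -13:14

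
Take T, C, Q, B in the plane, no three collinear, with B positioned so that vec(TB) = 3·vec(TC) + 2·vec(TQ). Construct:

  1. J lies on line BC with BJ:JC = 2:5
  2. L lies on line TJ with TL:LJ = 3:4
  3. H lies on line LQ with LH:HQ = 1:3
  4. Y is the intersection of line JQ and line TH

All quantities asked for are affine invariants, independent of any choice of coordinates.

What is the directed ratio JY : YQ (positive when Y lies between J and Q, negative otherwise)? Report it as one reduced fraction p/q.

Assign T = (0, 0), C = (1, 0), Q = (0, 1), B = (3, 2) — the answer is frame-independent, so this choice is without loss of generality.
1. J lies on line BC with BJ:JC = 2:5 ⇒ J = (17/7, 10/7)
2. L lies on line TJ with TL:LJ = 3:4 ⇒ L = (51/49, 30/49)
3. H lies on line LQ with LH:HQ = 1:3 ⇒ H = (153/196, 139/196)
4. Y is the intersection of line JQ and line TH ⇒ Y = (153/112, 139/112)
Y = J + t·(Q−J) with t = 7/16, so JY:YQ = t:(1−t) = 7/16:9/16

JY:YQ = 7/9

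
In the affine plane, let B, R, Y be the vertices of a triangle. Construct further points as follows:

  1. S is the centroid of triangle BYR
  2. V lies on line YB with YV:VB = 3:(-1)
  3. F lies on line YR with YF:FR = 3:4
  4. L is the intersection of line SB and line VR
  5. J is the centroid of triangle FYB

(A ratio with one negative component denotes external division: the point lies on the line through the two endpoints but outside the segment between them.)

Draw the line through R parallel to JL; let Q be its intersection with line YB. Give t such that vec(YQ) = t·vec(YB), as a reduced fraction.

t = 7/3

Assign B = (0, 0), R = (1, 0), Y = (0, 1) — the answer is frame-independent, so this choice is without loss of generality.
1. S is the centroid of triangle BYR ⇒ S = (1/3, 1/3)
2. V lies on line YB with YV:VB = 3:(-1) ⇒ V = (0, -1/2)
3. F lies on line YR with YF:FR = 3:4 ⇒ F = (3/7, 4/7)
4. L is the intersection of line SB and line VR ⇒ L = (-1, -1)
5. J is the centroid of triangle FYB ⇒ J = (1/7, 11/21)
through R parallel to JL: direction (-8/7, -32/21); meets YB at Q = (0, -4/3)
Q = Y + t·(B−Y) with t = 7/3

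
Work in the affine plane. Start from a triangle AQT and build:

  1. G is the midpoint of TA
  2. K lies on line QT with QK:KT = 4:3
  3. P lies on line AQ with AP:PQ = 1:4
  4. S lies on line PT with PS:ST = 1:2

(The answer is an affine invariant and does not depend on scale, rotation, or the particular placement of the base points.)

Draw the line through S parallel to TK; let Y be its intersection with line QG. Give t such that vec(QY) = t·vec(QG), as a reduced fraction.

Assign A = (0, 0), Q = (1, 0), T = (0, 1) — the answer is frame-independent, so this choice is without loss of generality.
1. G is the midpoint of TA ⇒ G = (0, 1/2)
2. K lies on line QT with QK:KT = 4:3 ⇒ K = (3/7, 4/7)
3. P lies on line AQ with AP:PQ = 1:4 ⇒ P = (1/5, 0)
4. S lies on line PT with PS:ST = 1:2 ⇒ S = (2/15, 1/3)
through S parallel to TK: direction (3/7, -3/7); meets QG at Y = (-1/15, 8/15)
Y = Q + t·(G−Q) with t = 16/15

t = 16/15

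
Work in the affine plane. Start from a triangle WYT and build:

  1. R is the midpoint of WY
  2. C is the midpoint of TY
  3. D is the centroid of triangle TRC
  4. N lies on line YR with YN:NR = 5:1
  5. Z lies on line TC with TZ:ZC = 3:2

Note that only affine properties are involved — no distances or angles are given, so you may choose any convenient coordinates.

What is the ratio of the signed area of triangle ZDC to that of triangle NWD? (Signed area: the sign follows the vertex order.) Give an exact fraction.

[ZDC]:[NWD] = -4/35

Set W = (0, 0), Y = (1, 0), T = (0, 1); any affine frame gives the same invariant.
1. R is the midpoint of WY ⇒ R = (1/2, 0)
2. C is the midpoint of TY ⇒ C = (1/2, 1/2)
3. D is the centroid of triangle TRC ⇒ D = (1/3, 1/2)
4. N lies on line YR with YN:NR = 5:1 ⇒ N = (7/12, 0)
5. Z lies on line TC with TZ:ZC = 3:2 ⇒ Z = (3/10, 7/10)
2·[ZDC] = 1/30, 2·[NWD] = -7/24
[ZDC]:[NWD] = 1/30:-7/24 = -4/35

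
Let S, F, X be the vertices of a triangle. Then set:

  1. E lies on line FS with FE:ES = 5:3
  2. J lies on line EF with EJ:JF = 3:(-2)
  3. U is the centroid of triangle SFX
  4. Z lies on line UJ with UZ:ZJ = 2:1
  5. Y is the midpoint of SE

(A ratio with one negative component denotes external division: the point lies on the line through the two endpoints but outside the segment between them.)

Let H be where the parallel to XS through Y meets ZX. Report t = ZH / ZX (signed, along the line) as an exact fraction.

Assign S = (0, 0), F = (1, 0), X = (0, 1) — the answer is frame-independent, so this choice is without loss of generality.
1. E lies on line FS with FE:ES = 5:3 ⇒ E = (3/8, 0)
2. J lies on line EF with EJ:JF = 3:(-2) ⇒ J = (9/4, 0)
3. U is the centroid of triangle SFX ⇒ U = (1/3, 1/3)
4. Z lies on line UJ with UZ:ZJ = 2:1 ⇒ Z = (29/18, 1/9)
5. Y is the midpoint of SE ⇒ Y = (3/16, 0)
through Y parallel to XS: direction (0, -1); meets ZX at H = (3/16, 26/29)
H = Z + t·(X−Z) with t = 205/232

t = 205/232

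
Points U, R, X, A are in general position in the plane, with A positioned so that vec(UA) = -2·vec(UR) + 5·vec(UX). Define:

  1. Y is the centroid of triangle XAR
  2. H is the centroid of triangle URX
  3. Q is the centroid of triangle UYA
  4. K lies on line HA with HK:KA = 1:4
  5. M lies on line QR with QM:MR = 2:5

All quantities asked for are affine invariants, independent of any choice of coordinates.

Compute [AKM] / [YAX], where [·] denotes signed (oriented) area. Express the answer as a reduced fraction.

Assign U = (0, 0), R = (1, 0), X = (0, 1), A = (-2, 5) — the answer is frame-independent, so this choice is without loss of generality.
1. Y is the centroid of triangle XAR ⇒ Y = (-1/3, 2)
2. H is the centroid of triangle URX ⇒ H = (1/3, 1/3)
3. Q is the centroid of triangle UYA ⇒ Q = (-7/9, 7/3)
4. K lies on line HA with HK:KA = 1:4 ⇒ K = (-2/15, 19/15)
5. M lies on line QR with QM:MR = 2:5 ⇒ M = (-17/63, 5/3)
2·[AKM] = 32/135, 2·[YAX] = 2/3
[AKM]:[YAX] = 32/135:2/3 = 16/45

[AKM]:[YAX] = 16/45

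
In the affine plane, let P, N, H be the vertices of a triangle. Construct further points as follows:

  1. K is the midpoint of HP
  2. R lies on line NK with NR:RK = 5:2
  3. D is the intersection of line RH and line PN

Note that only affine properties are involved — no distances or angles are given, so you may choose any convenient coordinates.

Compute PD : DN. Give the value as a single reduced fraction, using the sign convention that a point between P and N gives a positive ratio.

Work in coordinates with P = (0, 0), N = (1, 0), H = (0, 1).
1. K is the midpoint of HP ⇒ K = (0, 1/2)
2. R lies on line NK with NR:RK = 5:2 ⇒ R = (2/7, 5/14)
3. D is the intersection of line RH and line PN ⇒ D = (4/9, 0)
D = P + t·(N−P) with t = 4/9, so PD:DN = t:(1−t) = 4/9:5/9

PD:DN = 4/5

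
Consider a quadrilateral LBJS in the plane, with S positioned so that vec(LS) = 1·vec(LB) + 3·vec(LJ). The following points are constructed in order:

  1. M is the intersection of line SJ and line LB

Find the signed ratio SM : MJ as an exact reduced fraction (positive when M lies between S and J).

Assign L = (0, 0), B = (1, 0), J = (0, 1), S = (1, 3) — the answer is frame-independent, so this choice is without loss of generality.
1. M is the intersection of line SJ and line LB ⇒ M = (-1/2, 0)
M = S + t·(J−S) with t = 3/2, so SM:MJ = t:(1−t) = 3/2:-1/2

SM:MJ = -3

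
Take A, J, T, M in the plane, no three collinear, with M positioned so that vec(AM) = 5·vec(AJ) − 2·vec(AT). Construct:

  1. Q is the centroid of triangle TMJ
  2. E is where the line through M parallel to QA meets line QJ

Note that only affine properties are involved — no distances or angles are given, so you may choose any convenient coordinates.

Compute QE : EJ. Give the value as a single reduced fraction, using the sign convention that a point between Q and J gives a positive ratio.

QE:EJ = -7/8

Assign A = (0, 0), J = (1, 0), T = (0, 1), M = (5, -2) — the answer is frame-independent, so this choice is without loss of generality.
1. Q is the centroid of triangle TMJ ⇒ Q = (2, -1/3)
2. E is where the line through M parallel to QA meets line QJ ⇒ E = (9, -8/3)
E = Q + t·(J−Q) with t = -7, so QE:EJ = t:(1−t) = -7:8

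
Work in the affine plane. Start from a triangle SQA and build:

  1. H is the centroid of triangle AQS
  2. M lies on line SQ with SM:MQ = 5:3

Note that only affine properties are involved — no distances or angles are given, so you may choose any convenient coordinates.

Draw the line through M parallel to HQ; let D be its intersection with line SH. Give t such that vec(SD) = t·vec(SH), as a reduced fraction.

t = 5/8

Choose coordinates S = (0, 0), Q = (1, 0), A = (0, 1).
1. H is the centroid of triangle AQS ⇒ H = (1/3, 1/3)
2. M lies on line SQ with SM:MQ = 5:3 ⇒ M = (5/8, 0)
through M parallel to HQ: direction (2/3, -1/3); meets SH at D = (5/24, 5/24)
D = S + t·(H−S) with t = 5/8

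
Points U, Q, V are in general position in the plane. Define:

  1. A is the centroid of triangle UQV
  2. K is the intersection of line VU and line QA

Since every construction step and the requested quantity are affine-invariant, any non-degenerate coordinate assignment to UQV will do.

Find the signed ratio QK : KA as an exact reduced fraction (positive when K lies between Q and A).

QK:KA = -3

Work in coordinates with U = (0, 0), Q = (1, 0), V = (0, 1).
1. A is the centroid of triangle UQV ⇒ A = (1/3, 1/3)
2. K is the intersection of line VU and line QA ⇒ K = (0, 1/2)
K = Q + t·(A−Q) with t = 3/2, so QK:KA = t:(1−t) = 3/2:-1/2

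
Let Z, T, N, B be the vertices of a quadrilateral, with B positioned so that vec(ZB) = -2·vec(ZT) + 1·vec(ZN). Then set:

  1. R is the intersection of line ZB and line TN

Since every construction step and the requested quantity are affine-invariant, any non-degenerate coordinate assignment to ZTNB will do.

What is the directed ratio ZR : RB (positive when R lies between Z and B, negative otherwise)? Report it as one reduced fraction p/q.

ZR:RB = -1/2

Work in coordinates with Z = (0, 0), T = (1, 0), N = (0, 1), B = (-2, 1).
1. R is the intersection of line ZB and line TN ⇒ R = (2, -1)
R = Z + t·(B−Z) with t = -1, so ZR:RB = t:(1−t) = -1:2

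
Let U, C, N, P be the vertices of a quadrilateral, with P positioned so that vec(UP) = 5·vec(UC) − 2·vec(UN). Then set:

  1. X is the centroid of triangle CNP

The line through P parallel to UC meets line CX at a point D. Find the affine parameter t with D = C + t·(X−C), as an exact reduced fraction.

Assign U = (0, 0), C = (1, 0), N = (0, 1), P = (5, -2) — the answer is frame-independent, so this choice is without loss of generality.
1. X is the centroid of triangle CNP ⇒ X = (2, -1/3)
through P parallel to UC: direction (1, 0); meets CX at D = (7, -2)
D = C + t·(X−C) with t = 6

t = 6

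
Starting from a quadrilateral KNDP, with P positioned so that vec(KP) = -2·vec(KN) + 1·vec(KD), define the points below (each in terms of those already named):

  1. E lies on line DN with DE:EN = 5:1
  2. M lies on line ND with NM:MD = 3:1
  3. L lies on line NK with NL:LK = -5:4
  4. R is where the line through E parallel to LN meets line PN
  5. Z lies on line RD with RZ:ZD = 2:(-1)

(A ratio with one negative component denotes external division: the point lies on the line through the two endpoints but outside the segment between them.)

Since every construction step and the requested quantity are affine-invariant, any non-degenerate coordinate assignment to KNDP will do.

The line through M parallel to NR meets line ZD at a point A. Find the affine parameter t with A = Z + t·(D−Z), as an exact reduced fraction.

Choose coordinates K = (0, 0), N = (1, 0), D = (0, 1), P = (-2, 1).
1. E lies on line DN with DE:EN = 5:1 ⇒ E = (5/6, 1/6)
2. M lies on line ND with NM:MD = 3:1 ⇒ M = (1/4, 3/4)
3. L lies on line NK with NL:LK = -5:4 ⇒ L = (-4, 0)
4. R is where the line through E parallel to LN meets line PN ⇒ R = (1/2, 1/6)
5. Z lies on line RD with RZ:ZD = 2:(-1) ⇒ Z = (-1/2, 11/6)
through M parallel to NR: direction (-1/2, 1/6); meets ZD at A = (1/8, 19/24)
A = Z + t·(D−Z) with t = 5/4

t = 5/4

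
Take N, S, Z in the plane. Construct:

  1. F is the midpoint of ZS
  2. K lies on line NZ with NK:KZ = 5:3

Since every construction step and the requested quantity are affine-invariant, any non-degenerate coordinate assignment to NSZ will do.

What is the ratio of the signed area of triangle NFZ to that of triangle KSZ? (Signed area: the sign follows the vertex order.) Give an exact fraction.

[NFZ]:[KSZ] = 4/3

Work in coordinates with N = (0, 0), S = (1, 0), Z = (0, 1).
1. F is the midpoint of ZS ⇒ F = (1/2, 1/2)
2. K lies on line NZ with NK:KZ = 5:3 ⇒ K = (0, 5/8)
2·[NFZ] = 1/2, 2·[KSZ] = 3/8
[NFZ]:[KSZ] = 1/2:3/8 = 4/3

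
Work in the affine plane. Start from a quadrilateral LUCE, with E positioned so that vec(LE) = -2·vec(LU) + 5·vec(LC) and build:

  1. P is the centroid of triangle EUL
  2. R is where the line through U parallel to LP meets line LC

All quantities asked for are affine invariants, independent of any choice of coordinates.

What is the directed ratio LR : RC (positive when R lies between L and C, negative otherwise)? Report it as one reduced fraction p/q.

LR:RC = -5/4

Assign L = (0, 0), U = (1, 0), C = (0, 1), E = (-2, 5) — the answer is frame-independent, so this choice is without loss of generality.
1. P is the centroid of triangle EUL ⇒ P = (-1/3, 5/3)
2. R is where the line through U parallel to LP meets line LC ⇒ R = (0, 5)
R = L + t·(C−L) with t = 5, so LR:RC = t:(1−t) = 5:-4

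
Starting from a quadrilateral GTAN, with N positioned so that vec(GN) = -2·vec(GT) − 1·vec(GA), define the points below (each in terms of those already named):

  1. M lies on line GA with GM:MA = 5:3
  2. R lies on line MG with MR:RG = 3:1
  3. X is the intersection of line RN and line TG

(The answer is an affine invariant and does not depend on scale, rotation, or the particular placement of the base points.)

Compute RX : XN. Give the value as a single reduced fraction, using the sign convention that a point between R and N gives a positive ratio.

RX:XN = 5/32

Choose coordinates G = (0, 0), T = (1, 0), A = (0, 1), N = (-2, -1).
1. M lies on line GA with GM:MA = 5:3 ⇒ M = (0, 5/8)
2. R lies on line MG with MR:RG = 3:1 ⇒ R = (0, 5/32)
3. X is the intersection of line RN and line TG ⇒ X = (-10/37, 0)
X = R + t·(N−R) with t = 5/37, so RX:XN = t:(1−t) = 5/37:32/37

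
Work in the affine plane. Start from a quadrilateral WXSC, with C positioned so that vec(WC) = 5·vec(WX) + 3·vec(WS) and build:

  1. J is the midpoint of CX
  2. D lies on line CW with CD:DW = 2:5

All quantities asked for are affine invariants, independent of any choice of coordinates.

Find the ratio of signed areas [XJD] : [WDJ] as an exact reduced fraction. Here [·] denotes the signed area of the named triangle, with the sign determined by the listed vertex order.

Assign W = (0, 0), X = (1, 0), S = (0, 1), C = (5, 3) — the answer is frame-independent, so this choice is without loss of generality.
1. J is the midpoint of CX ⇒ J = (3, 3/2)
2. D lies on line CW with CD:DW = 2:5 ⇒ D = (25/7, 15/7)
2·[XJD] = 3/7, 2·[WDJ] = -15/14
[XJD]:[WDJ] = 3/7:-15/14 = -2/5

[XJD]:[WDJ] = -2/5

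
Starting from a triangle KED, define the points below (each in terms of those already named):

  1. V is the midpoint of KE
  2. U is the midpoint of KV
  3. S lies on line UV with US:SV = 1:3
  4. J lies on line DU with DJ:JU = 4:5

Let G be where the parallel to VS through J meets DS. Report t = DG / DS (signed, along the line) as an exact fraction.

t = 4/9

Choose coordinates K = (0, 0), E = (1, 0), D = (0, 1).
1. V is the midpoint of KE ⇒ V = (1/2, 0)
2. U is the midpoint of KV ⇒ U = (1/4, 0)
3. S lies on line UV with US:SV = 1:3 ⇒ S = (5/16, 0)
4. J lies on line DU with DJ:JU = 4:5 ⇒ J = (1/9, 5/9)
through J parallel to VS: direction (-3/16, 0); meets DS at G = (5/36, 5/9)
G = D + t·(S−D) with t = 4/9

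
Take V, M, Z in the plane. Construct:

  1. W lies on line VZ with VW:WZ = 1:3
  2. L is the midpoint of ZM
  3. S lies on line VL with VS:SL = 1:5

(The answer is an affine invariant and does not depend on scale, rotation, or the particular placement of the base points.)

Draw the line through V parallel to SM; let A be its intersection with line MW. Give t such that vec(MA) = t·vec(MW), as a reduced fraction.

t = -4/7

Set V = (0, 0), M = (1, 0), Z = (0, 1); any affine frame gives the same invariant.
1. W lies on line VZ with VW:WZ = 1:3 ⇒ W = (0, 1/4)
2. L is the midpoint of ZM ⇒ L = (1/2, 1/2)
3. S lies on line VL with VS:SL = 1:5 ⇒ S = (1/12, 1/12)
through V parallel to SM: direction (11/12, -1/12); meets MW at A = (11/7, -1/7)
A = M + t·(W−M) with t = -4/7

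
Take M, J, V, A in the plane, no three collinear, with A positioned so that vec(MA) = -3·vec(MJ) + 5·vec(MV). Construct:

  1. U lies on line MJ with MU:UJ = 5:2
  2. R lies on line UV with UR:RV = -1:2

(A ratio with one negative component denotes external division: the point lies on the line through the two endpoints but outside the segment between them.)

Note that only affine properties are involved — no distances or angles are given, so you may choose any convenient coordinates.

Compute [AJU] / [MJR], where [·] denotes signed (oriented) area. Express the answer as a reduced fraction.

Assign M = (0, 0), J = (1, 0), V = (0, 1), A = (-3, 5) — the answer is frame-independent, so this choice is without loss of generality.
1. U lies on line MJ with MU:UJ = 5:2 ⇒ U = (5/7, 0)
2. R lies on line UV with UR:RV = -1:2 ⇒ R = (10/7, -1)
2·[AJU] = -10/7, 2·[MJR] = -1
[AJU]:[MJR] = -10/7:-1 = 10/7

[AJU]:[MJR] = 10/7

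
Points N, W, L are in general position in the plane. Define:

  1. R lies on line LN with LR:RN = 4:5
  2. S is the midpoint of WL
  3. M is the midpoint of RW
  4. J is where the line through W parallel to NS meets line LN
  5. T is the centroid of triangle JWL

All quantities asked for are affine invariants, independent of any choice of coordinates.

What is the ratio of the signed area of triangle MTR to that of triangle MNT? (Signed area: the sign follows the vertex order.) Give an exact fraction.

[MTR]:[MNT] = -2

Assign N = (0, 0), W = (1, 0), L = (0, 1) — the answer is frame-independent, so this choice is without loss of generality.
1. R lies on line LN with LR:RN = 4:5 ⇒ R = (0, 5/9)
2. S is the midpoint of WL ⇒ S = (1/2, 1/2)
3. M is the midpoint of RW ⇒ M = (1/2, 5/18)
4. J is where the line through W parallel to NS meets line LN ⇒ J = (0, -1)
5. T is the centroid of triangle JWL ⇒ T = (1/3, 0)
2·[MTR] = -5/27, 2·[MNT] = 5/54
[MTR]:[MNT] = -5/27:5/54 = -2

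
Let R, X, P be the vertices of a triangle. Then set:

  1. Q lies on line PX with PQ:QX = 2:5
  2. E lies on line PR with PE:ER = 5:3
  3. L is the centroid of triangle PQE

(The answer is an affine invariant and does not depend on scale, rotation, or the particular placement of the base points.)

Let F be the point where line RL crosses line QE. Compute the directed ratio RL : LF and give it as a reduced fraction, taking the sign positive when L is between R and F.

Choose coordinates R = (0, 0), X = (1, 0), P = (0, 1).
1. Q lies on line PX with PQ:QX = 2:5 ⇒ Q = (2/7, 5/7)
2. E lies on line PR with PE:ER = 5:3 ⇒ E = (0, 3/8)
3. L is the centroid of triangle PQE ⇒ L = (2/21, 39/56)
line RL meets QE at F = (3/49, 351/784)
L = R + t·(F−R) with t = 14/9, so RL:LF = 14/9:-5/9

RL:LF = -14/5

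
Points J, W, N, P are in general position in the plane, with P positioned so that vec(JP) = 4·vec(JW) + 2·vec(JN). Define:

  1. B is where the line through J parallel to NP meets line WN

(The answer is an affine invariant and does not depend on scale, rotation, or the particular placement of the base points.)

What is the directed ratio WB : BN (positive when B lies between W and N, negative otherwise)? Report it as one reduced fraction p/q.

WB:BN = 1/4

Choose coordinates J = (0, 0), W = (1, 0), N = (0, 1), P = (4, 2).
1. B is where the line through J parallel to NP meets line WN ⇒ B = (4/5, 1/5)
B = W + t·(N−W) with t = 1/5, so WB:BN = t:(1−t) = 1/5:4/5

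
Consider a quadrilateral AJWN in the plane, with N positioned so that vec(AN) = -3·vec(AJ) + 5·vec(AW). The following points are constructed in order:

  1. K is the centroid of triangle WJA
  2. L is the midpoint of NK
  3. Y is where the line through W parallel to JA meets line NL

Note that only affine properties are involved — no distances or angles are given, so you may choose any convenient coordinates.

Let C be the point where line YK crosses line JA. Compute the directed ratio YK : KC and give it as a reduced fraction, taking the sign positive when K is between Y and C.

YK:KC = 2

Work in coordinates with A = (0, 0), J = (1, 0), W = (0, 1), N = (-3, 5).
1. K is the centroid of triangle WJA ⇒ K = (1/3, 1/3)
2. L is the midpoint of NK ⇒ L = (-4/3, 8/3)
3. Y is where the line through W parallel to JA meets line NL ⇒ Y = (-1/7, 1)
line YK meets JA at C = (4/7, 0)
K = Y + t·(C−Y) with t = 2/3, so YK:KC = 2/3:1/3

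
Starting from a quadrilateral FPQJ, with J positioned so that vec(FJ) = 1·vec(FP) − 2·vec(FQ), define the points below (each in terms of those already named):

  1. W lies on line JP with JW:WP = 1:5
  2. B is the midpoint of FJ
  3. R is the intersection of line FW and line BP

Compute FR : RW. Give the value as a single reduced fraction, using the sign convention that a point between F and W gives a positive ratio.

FR:RW = 6/5

Set F = (0, 0), P = (1, 0), Q = (0, 1), J = (1, -2); any affine frame gives the same invariant.
1. W lies on line JP with JW:WP = 1:5 ⇒ W = (1, -5/3)
2. B is the midpoint of FJ ⇒ B = (1/2, -1)
3. R is the intersection of line FW and line BP ⇒ R = (6/11, -10/11)
R = F + t·(W−F) with t = 6/11, so FR:RW = t:(1−t) = 6/11:5/11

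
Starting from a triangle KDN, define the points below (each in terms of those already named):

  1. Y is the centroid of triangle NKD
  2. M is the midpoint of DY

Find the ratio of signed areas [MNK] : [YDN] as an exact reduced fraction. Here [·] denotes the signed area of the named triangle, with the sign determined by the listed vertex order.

Set K = (0, 0), D = (1, 0), N = (0, 1); any affine frame gives the same invariant.
1. Y is the centroid of triangle NKD ⇒ Y = (1/3, 1/3)
2. M is the midpoint of DY ⇒ M = (2/3, 1/6)
2·[MNK] = 2/3, 2·[YDN] = 1/3
[MNK]:[YDN] = 2/3:1/3 = 2

[MNK]:[YDN] = 2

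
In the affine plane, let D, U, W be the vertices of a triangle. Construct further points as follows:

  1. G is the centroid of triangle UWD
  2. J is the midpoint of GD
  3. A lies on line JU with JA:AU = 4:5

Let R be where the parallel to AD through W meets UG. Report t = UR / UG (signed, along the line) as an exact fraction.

t = 34/13

Set D = (0, 0), U = (1, 0), W = (0, 1); any affine frame gives the same invariant.
1. G is the centroid of triangle UWD ⇒ G = (1/3, 1/3)
2. J is the midpoint of GD ⇒ J = (1/6, 1/6)
3. A lies on line JU with JA:AU = 4:5 ⇒ A = (29/54, 5/54)
through W parallel to AD: direction (-29/54, -5/54); meets UG at R = (-29/39, 34/39)
R = U + t·(G−U) with t = 34/13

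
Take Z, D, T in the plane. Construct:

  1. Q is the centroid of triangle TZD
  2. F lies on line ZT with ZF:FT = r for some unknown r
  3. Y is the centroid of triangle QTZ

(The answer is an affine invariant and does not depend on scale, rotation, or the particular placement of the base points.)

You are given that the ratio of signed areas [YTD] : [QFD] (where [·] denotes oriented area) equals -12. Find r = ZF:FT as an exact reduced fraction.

r = 4/5

Set Z = (0, 0), D = (1, 0), T = (0, 1); any affine frame gives the same invariant.
1. Q is the centroid of triangle TZD ⇒ Q = (1/3, 1/3)
2. With ZF:FT = r, write λ = r/(r+1) so F = Z + λ·(T−Z); F is affine-linear in λ
3. Y is the centroid of triangle QTZ ⇒ Y = (1/9, 4/9)
Every point depending on F is an affine combination of F and λ-independent points, so each such coordinate is linear in λ; the λ² term in each signed area is a multiple of (T−Z)×(T−Z) = 0, so 2·[YTD] and 2·[QFD] are each linear in λ. Evaluating at λ=0 and λ=1:
  2·[YTD] = -4/9,   2·[QFD] = -2/3·λ + 1/3
So [YTD]:[QFD] = (-4/9) / (-2/3·λ + 1/3). Setting this equal to -12:
  -4/9 = -12·(-2/3·λ + 1/3)  ⇒  λ = 4/9
Then r = λ/(1−λ) = (4/9)/(5/9) = 4/5. Check: with r = 4/5, F = (0, 4/9) and [YTD]:[QFD] = -12 as required.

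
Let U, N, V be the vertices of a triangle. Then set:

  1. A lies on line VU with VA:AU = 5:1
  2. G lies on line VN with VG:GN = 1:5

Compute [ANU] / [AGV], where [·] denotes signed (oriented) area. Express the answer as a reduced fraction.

Set U = (0, 0), N = (1, 0), V = (0, 1); any affine frame gives the same invariant.
1. A lies on line VU with VA:AU = 5:1 ⇒ A = (0, 1/6)
2. G lies on line VN with VG:GN = 1:5 ⇒ G = (1/6, 5/6)
2·[ANU] = -1/6, 2·[AGV] = 5/36
[ANU]:[AGV] = -1/6:5/36 = -6/5

[ANU]:[AGV] = -6/5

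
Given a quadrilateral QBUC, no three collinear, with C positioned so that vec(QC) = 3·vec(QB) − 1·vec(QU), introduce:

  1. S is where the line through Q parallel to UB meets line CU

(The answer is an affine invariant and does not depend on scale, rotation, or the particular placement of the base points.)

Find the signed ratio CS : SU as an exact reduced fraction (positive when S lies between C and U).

Choose coordinates Q = (0, 0), B = (1, 0), U = (0, 1), C = (3, -1).
1. S is where the line through Q parallel to UB meets line CU ⇒ S = (-3, 3)
S = C + t·(U−C) with t = 2, so CS:SU = t:(1−t) = 2:-1

CS:SU = -2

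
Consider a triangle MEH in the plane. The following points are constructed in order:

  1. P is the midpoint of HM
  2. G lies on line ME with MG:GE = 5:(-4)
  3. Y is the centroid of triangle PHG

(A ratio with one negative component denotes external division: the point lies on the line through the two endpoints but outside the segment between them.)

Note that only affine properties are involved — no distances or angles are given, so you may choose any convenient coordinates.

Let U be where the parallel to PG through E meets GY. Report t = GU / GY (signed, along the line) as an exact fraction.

t = -12/5

Assign M = (0, 0), E = (1, 0), H = (0, 1) — the answer is frame-independent, so this choice is without loss of generality.
1. P is the midpoint of HM ⇒ P = (0, 1/2)
2. G lies on line ME with MG:GE = 5:(-4) ⇒ G = (5, 0)
3. Y is the centroid of triangle PHG ⇒ Y = (5/3, 1/2)
through E parallel to PG: direction (5, -1/2); meets GY at U = (13, -6/5)
U = G + t·(Y−G) with t = -12/5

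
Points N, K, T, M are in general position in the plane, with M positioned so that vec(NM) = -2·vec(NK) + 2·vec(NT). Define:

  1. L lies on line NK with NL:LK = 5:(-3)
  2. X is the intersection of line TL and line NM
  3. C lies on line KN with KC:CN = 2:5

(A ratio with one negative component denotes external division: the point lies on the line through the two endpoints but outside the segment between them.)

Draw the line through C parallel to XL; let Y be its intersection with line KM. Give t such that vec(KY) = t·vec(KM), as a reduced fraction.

Set N = (0, 0), K = (1, 0), T = (0, 1), M = (-2, 2); any affine frame gives the same invariant.
1. L lies on line NK with NL:LK = 5:(-3) ⇒ L = (5/2, 0)
2. X is the intersection of line TL and line NM ⇒ X = (-5/3, 5/3)
3. C lies on line KN with KC:CN = 2:5 ⇒ C = (5/7, 0)
through C parallel to XL: direction (25/6, -5/3); meets KM at Y = (10/7, -2/7)
Y = K + t·(M−K) with t = -1/7

t = -1/7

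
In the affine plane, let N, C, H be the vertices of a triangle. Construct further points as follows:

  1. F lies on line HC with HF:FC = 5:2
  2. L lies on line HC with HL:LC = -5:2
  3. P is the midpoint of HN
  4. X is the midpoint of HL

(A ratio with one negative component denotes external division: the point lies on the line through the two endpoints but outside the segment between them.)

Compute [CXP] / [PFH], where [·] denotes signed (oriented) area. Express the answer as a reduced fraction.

[CXP]:[PFH] = 7/30

Choose coordinates N = (0, 0), C = (1, 0), H = (0, 1).
1. F lies on line HC with HF:FC = 5:2 ⇒ F = (5/7, 2/7)
2. L lies on line HC with HL:LC = -5:2 ⇒ L = (5/3, -2/3)
3. P is the midpoint of HN ⇒ P = (0, 1/2)
4. X is the midpoint of HL ⇒ X = (5/6, 1/6)
2·[CXP] = 1/12, 2·[PFH] = 5/14
[CXP]:[PFH] = 1/12:5/14 = 7/30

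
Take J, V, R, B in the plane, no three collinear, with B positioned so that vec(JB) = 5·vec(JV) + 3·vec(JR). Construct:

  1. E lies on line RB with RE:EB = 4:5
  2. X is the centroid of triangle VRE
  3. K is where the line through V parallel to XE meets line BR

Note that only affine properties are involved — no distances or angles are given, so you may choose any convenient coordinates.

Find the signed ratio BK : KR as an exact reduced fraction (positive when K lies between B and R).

Work in coordinates with J = (0, 0), V = (1, 0), R = (0, 1), B = (5, 3).
1. E lies on line RB with RE:EB = 4:5 ⇒ E = (20/9, 17/9)
2. X is the centroid of triangle VRE ⇒ X = (29/27, 26/27)
3. K is where the line through V parallel to XE meets line BR ⇒ K = (40/9, 25/9)
K = B + t·(R−B) with t = 1/9, so BK:KR = t:(1−t) = 1/9:8/9

BK:KR = 1/8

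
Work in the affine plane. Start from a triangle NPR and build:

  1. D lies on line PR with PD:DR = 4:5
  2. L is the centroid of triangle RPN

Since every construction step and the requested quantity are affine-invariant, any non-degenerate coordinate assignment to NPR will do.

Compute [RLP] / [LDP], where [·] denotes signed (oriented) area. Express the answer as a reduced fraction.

Choose coordinates N = (0, 0), P = (1, 0), R = (0, 1).
1. D lies on line PR with PD:DR = 4:5 ⇒ D = (5/9, 4/9)
2. L is the centroid of triangle RPN ⇒ L = (1/3, 1/3)
2·[RLP] = 1/3, 2·[LDP] = -4/27
[RLP]:[LDP] = 1/3:-4/27 = -9/4

[RLP]:[LDP] = -9/4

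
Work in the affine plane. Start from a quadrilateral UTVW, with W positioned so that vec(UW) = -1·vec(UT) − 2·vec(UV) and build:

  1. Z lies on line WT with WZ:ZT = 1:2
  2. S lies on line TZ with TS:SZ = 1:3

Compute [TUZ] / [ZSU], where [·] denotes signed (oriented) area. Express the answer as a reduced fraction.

[TUZ]:[ZSU] = 4/3

Set U = (0, 0), T = (1, 0), V = (0, 1), W = (-1, -2); any affine frame gives the same invariant.
1. Z lies on line WT with WZ:ZT = 1:2 ⇒ Z = (-1/3, -4/3)
2. S lies on line TZ with TS:SZ = 1:3 ⇒ S = (2/3, -1/3)
2·[TUZ] = 4/3, 2·[ZSU] = 1
[TUZ]:[ZSU] = 4/3:1 = 4/3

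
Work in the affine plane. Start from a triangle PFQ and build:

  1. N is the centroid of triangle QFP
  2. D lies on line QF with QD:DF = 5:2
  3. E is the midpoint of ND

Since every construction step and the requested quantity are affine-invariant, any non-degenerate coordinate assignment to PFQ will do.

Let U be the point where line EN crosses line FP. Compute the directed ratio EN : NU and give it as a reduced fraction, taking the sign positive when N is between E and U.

EN:NU = -1/14

Choose coordinates P = (0, 0), F = (1, 0), Q = (0, 1).
1. N is the centroid of triangle QFP ⇒ N = (1/3, 1/3)
2. D lies on line QF with QD:DF = 5:2 ⇒ D = (5/7, 2/7)
3. E is the midpoint of ND ⇒ E = (11/21, 13/42)
line EN meets FP at U = (3, 0)
N = E + t·(U−E) with t = -1/13, so EN:NU = -1/13:14/13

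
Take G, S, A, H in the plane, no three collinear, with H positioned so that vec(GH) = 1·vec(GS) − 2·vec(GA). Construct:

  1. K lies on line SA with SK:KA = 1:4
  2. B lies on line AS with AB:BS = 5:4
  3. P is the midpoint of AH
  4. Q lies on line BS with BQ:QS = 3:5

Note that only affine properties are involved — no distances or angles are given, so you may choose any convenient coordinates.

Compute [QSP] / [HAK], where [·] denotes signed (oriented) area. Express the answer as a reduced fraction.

Set G = (0, 0), S = (1, 0), A = (0, 1), H = (1, -2); any affine frame gives the same invariant.
1. K lies on line SA with SK:KA = 1:4 ⇒ K = (4/5, 1/5)
2. B lies on line AS with AB:BS = 5:4 ⇒ B = (5/9, 4/9)
3. P is the midpoint of AH ⇒ P = (1/2, -1/2)
4. Q lies on line BS with BQ:QS = 3:5 ⇒ Q = (13/18, 5/18)
2·[QSP] = -5/18, 2·[HAK] = -8/5
[QSP]:[HAK] = -5/18:-8/5 = 25/144

[QSP]:[HAK] = 25/144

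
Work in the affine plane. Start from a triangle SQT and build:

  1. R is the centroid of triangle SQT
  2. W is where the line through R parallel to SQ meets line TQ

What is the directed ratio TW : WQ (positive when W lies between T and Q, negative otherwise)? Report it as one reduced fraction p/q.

Assign S = (0, 0), Q = (1, 0), T = (0, 1) — the answer is frame-independent, so this choice is without loss of generality.
1. R is the centroid of triangle SQT ⇒ R = (1/3, 1/3)
2. W is where the line through R parallel to SQ meets line TQ ⇒ W = (2/3, 1/3)
W = T + t·(Q−T) with t = 2/3, so TW:WQ = t:(1−t) = 2/3:1/3

TW:WQ = 2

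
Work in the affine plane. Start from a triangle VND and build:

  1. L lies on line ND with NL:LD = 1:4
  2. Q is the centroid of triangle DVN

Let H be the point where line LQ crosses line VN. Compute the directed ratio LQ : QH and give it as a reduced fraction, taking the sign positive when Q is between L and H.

Choose coordinates V = (0, 0), N = (1, 0), D = (0, 1).
1. L lies on line ND with NL:LD = 1:4 ⇒ L = (4/5, 1/5)
2. Q is the centroid of triangle DVN ⇒ Q = (1/3, 1/3)
line LQ meets VN at H = (3/2, 0)
Q = L + t·(H−L) with t = -2/3, so LQ:QH = -2/3:5/3

LQ:QH = -2/5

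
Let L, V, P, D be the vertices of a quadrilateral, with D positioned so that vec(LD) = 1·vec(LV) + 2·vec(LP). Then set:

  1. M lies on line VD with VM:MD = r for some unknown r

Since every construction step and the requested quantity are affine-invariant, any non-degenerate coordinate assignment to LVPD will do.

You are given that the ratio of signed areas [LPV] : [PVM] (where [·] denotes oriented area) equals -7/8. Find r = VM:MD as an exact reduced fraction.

r = 4/3

Choose coordinates L = (0, 0), V = (1, 0), P = (0, 1), D = (1, 2).
1. With VM:MD = r, write λ = r/(r+1) so M = V + λ·(D−V); M is affine-linear in λ
Every point depending on M is an affine combination of M and λ-independent points, so each such coordinate is linear in λ; the λ² term in each signed area is a multiple of (D−V)×(D−V) = 0, so 2·[LPV] and 2·[PVM] are each linear in λ. Evaluating at λ=0 and λ=1:
  2·[LPV] = -1,   2·[PVM] = 2·λ
So [LPV]:[PVM] = (-1) / (2·λ). Setting this equal to -7/8:
  -1 = -7/8·(2·λ)  ⇒  λ = 4/7
Then r = λ/(1−λ) = (4/7)/(3/7) = 4/3. Check: with r = 4/3, M = (1, 8/7) and [LPV]:[PVM] = -7/8 as required.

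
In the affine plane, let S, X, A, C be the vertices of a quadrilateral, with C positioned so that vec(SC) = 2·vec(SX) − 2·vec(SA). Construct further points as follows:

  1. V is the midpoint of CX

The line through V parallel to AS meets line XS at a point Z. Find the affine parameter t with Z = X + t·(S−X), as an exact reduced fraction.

t = -1/2

Work in coordinates with S = (0, 0), X = (1, 0), A = (0, 1), C = (2, -2).
1. V is the midpoint of CX ⇒ V = (3/2, -1)
through V parallel to AS: direction (0, -1); meets XS at Z = (3/2, 0)
Z = X + t·(S−X) with t = -1/2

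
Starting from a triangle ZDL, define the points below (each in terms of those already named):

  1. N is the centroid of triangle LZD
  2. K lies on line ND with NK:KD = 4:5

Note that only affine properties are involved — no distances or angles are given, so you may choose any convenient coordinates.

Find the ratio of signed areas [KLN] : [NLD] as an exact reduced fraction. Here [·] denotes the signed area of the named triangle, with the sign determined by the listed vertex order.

Choose coordinates Z = (0, 0), D = (1, 0), L = (0, 1).
1. N is the centroid of triangle LZD ⇒ N = (1/3, 1/3)
2. K lies on line ND with NK:KD = 4:5 ⇒ K = (17/27, 5/27)
2·[KLN] = 4/27, 2·[NLD] = -1/3
[KLN]:[NLD] = 4/27:-1/3 = -4/9

[KLN]:[NLD] = -4/9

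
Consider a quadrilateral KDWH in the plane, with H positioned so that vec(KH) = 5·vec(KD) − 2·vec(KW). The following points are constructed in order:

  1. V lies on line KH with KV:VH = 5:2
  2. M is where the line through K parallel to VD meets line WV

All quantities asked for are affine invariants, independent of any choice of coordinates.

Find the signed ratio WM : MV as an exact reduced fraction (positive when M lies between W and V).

Choose coordinates K = (0, 0), D = (1, 0), W = (0, 1), H = (5, -2).
1. V lies on line KH with KV:VH = 5:2 ⇒ V = (25/7, -10/7)
2. M is where the line through K parallel to VD meets line WV ⇒ M = (225/28, -125/28)
M = W + t·(V−W) with t = 9/4, so WM:MV = t:(1−t) = 9/4:-5/4

WM:MV = -9/5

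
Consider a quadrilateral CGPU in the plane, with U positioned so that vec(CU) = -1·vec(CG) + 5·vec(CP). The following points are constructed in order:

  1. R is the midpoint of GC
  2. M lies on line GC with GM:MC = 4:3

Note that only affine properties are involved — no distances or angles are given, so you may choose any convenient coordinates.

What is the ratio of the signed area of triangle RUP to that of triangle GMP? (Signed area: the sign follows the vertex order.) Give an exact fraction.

Assign C = (0, 0), G = (1, 0), P = (0, 1), U = (-1, 5) — the answer is frame-independent, so this choice is without loss of generality.
1. R is the midpoint of GC ⇒ R = (1/2, 0)
2. M lies on line GC with GM:MC = 4:3 ⇒ M = (3/7, 0)
2·[RUP] = 1, 2·[GMP] = -4/7
[RUP]:[GMP] = 1:-4/7 = -7/4

[RUP]:[GMP] = -7/4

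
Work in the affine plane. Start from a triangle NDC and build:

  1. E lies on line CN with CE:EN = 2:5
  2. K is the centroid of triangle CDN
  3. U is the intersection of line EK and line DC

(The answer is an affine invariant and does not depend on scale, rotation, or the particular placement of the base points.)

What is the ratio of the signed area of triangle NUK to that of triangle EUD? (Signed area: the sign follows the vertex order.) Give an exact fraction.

[NUK]:[EUD] = 35/18

Work in coordinates with N = (0, 0), D = (1, 0), C = (0, 1).
1. E lies on line CN with CE:EN = 2:5 ⇒ E = (0, 5/7)
2. K is the centroid of triangle CDN ⇒ K = (1/3, 1/3)
3. U is the intersection of line EK and line DC ⇒ U = (-2, 3)
2·[NUK] = -5/3, 2·[EUD] = -6/7
[NUK]:[EUD] = -5/3:-6/7 = 35/18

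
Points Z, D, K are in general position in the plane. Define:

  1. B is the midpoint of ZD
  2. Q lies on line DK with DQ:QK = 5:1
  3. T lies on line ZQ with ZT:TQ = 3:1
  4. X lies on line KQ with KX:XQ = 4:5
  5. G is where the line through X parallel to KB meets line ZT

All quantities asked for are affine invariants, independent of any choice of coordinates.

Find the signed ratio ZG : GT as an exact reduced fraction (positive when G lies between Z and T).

ZG:GT = -232/43

Assign Z = (0, 0), D = (1, 0), K = (0, 1) — the answer is frame-independent, so this choice is without loss of generality.
1. B is the midpoint of ZD ⇒ B = (1/2, 0)
2. Q lies on line DK with DQ:QK = 5:1 ⇒ Q = (1/6, 5/6)
3. T lies on line ZQ with ZT:TQ = 3:1 ⇒ T = (1/8, 5/8)
4. X lies on line KQ with KX:XQ = 4:5 ⇒ X = (2/27, 25/27)
5. G is where the line through X parallel to KB meets line ZT ⇒ G = (29/189, 145/189)
G = Z + t·(T−Z) with t = 232/189, so ZG:GT = t:(1−t) = 232/189:-43/189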